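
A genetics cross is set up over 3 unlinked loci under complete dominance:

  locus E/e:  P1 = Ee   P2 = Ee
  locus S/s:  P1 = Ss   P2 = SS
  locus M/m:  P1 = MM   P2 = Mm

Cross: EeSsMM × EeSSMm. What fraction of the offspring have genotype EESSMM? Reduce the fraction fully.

EeSsMM gametes: ESM×2, EsM×2, eSM×2, esM×2
EeSSMm gametes: ESM×2, ESm×2, eSM×2, eSm×2
EeSsMM×EeSSMm grid (8·8=64): EESSMM=4 EESSMm=4 EESsMM=4 EESsMm=4 EeSSMM=8 EeSSMm=8 EeSsMM=8 EeSsMm=8 eeSSMM=4 eeSSMm=4 eeSsMM=4 eeSsMm=4
EESSMM hits 4/64; gcd=4; 4÷4/64÷4 = 1/16

P(EESSMM) = 1/16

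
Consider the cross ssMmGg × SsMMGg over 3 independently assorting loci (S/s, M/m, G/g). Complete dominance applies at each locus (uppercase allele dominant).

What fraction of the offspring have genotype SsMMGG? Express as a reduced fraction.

P(SsMMGG) = 1/16

ssMmGg gametes: sMG×2, sMg×2, smG×2, smg×2
SsMMGg gametes: SMG×2, SMg×2, sMG×2, sMg×2
ssMmGg×SsMMGg grid (8·8=64): SsMMGG=4 SsMMGg=8 SsMMgg=4 SsMmGG=4 SsMmGg=8 SsMmgg=4 ssMMGG=4 ssMMGg=8 ssMMgg=4 ssMmGG=4 ssMmGg=8 ssMmgg=4
SsMMGG hits 4/64; gcd=4; 4÷4/64÷4 = 1/16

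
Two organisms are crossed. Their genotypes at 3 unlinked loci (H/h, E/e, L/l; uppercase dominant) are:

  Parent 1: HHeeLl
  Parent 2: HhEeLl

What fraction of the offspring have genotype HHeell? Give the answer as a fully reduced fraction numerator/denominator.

HHeeLl gametes: HeL×4, Hel×4
HhEeLl gametes: HEL×1, HEl×1, HeL×1, Hel×1, hEL×1, hEl×1, heL×1, hel×1
HHeeLl×HhEeLl grid (8·8=64): HHEeLL=4 HHEeLl=8 HHEell=4 HHeeLL=4 HHeeLl=8 HHeell=4 HhEeLL=4 HhEeLl=8 HhEell=4 HheeLL=4 HheeLl=8 Hheell=4
HHeell hits 4/64; gcd=4; 4÷4/64÷4 = 1/16

P(HHeell) = 1/16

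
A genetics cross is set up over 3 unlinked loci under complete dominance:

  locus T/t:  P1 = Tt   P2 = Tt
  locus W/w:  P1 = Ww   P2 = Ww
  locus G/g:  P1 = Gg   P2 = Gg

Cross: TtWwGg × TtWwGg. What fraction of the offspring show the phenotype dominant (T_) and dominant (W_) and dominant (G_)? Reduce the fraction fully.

P(T_ W_ G_) = 27/64

TtWwGg gametes: TWG×1, TWg×1, TwG×1, Twg×1, tWG×1, tWg×1, twG×1, twg×1
TtWwGg gametes: TWG×1, TWg×1, TwG×1, Twg×1, tWG×1, tWg×1, twG×1, twg×1
TtWwGg×TtWwGg grid (8·8=64): TTWWGG=1 TTWWGg=2 TTWWgg=1 TTWwGG=2 TTWwGg=4 TTWwgg=2 TTwwGG=1 TTwwGg=2 TTwwgg=1 TtWWGG=2 TtWWGg=4 TtWWgg=2 TtWwGG=4 TtWwGg=8 TtWwgg=4 TtwwGG=2 TtwwGg=4 Ttwwgg=2 ttWWGG=1 ttWWGg=2 ttWWgg=1 ttWwGG=2 ttWwGg=4 ttWwgg=2 ttwwGG=1 ttwwGg=2 ttwwgg=1
T_ W_ G_ hits 27/64; gcd=1; 27÷1/64÷1 = 27/64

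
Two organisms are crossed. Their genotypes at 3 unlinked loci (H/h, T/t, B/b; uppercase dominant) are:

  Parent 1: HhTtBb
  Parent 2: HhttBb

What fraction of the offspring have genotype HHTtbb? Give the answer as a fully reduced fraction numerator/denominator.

HhTtBb gametes: HTB×1, HTb×1, HtB×1, Htb×1, hTB×1, hTb×1, htB×1, htb×1
HhttBb gametes: HtB×2, Htb×2, htB×2, htb×2
HhTtBb×HhttBb grid (8·8=64): HHTtBB=2 HHTtBb=4 HHTtbb=2 HHttBB=2 HHttBb=4 HHttbb=2 HhTtBB=4 HhTtBb=8 HhTtbb=4 HhttBB=4 HhttBb=8 Hhttbb=4 hhTtBB=2 hhTtBb=4 hhTtbb=2 hhttBB=2 hhttBb=4 hhttbb=2
HHTtbb hits 2/64; gcd=2; 2÷2/64÷2 = 1/32

P(HHTtbb) = 1/32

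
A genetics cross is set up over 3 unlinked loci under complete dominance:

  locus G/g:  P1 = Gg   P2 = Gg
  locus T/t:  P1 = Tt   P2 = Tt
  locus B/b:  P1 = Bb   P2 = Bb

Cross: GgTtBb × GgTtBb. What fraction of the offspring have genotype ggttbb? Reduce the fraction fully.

GgTtBb gametes: GTB×1, GTb×1, GtB×1, Gtb×1, gTB×1, gTb×1, gtB×1, gtb×1
GgTtBb gametes: GTB×1, GTb×1, GtB×1, Gtb×1, gTB×1, gTb×1, gtB×1, gtb×1
GgTtBb×GgTtBb grid (8·8=64): GGTTBB=1 GGTTBb=2 GGTTbb=1 GGTtBB=2 GGTtBb=4 GGTtbb=2 GGttBB=1 GGttBb=2 GGttbb=1 GgTTBB=2 GgTTBb=4 GgTTbb=2 GgTtBB=4 GgTtBb=8 GgTtbb=4 GgttBB=2 GgttBb=4 Ggttbb=2 ggTTBB=1 ggTTBb=2 ggTTbb=1 ggTtBB=2 ggTtBb=4 ggTtbb=2 ggttBB=1 ggttBb=2 ggttbb=1
ggttbb hits 1/64; gcd=1; 1÷1/64÷1 = 1/64

P(ggttbb) = 1/64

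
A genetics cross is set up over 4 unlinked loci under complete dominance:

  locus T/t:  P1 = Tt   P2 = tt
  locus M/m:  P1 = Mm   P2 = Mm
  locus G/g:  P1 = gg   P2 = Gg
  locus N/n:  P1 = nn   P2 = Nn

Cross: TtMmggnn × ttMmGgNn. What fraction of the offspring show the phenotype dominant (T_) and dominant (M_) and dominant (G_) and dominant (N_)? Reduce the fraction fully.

P(T_ M_ G_ N_) = 3/32

TtMmggnn gametes: TMgn×4, Tmgn×4, tMgn×4, tmgn×4
ttMmGgNn gametes: tMGN×2, tMGn×2, tMgN×2, tMgn×2, tmGN×2, tmGn×2, tmgN×2, tmgn×2
TtMmggnn×ttMmGgNn grid (16·16=256): TtMMGgNn=8 TtMMGgnn=8 TtMMggNn=8 TtMMggnn=8 TtMmGgNn=16 TtMmGgnn=16 TtMmggNn=16 TtMmggnn=16 TtmmGgNn=8 TtmmGgnn=8 TtmmggNn=8 Ttmmggnn=8 ttMMGgNn=8 ttMMGgnn=8 ttMMggNn=8 ttMMggnn=8 ttMmGgNn=16 ttMmGgnn=16 ttMmggNn=16 ttMmggnn=16 ttmmGgNn=8 ttmmGgnn=8 ttmmggNn=8 ttmmggnn=8
T_ M_ G_ N_ hits 24/256; gcd=8; 24÷8/256÷8 = 3/32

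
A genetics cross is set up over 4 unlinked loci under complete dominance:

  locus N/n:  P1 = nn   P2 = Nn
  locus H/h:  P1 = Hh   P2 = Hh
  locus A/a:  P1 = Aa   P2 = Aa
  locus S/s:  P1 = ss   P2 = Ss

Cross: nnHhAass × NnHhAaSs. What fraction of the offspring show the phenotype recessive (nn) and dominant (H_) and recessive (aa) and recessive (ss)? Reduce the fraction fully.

nnHhAass gametes: nHAs×4, nHas×4, nhAs×4, nhas×4
NnHhAaSs gametes: NHAS×1, NHAs×1, NHaS×1, NHas×1, NhAS×1, NhAs×1, NhaS×1, Nhas×1, nHAS×1, nHAs×1, nHaS×1, nHas×1, nhAS×1, nhAs×1, nhaS×1, nhas×1
nnHhAass×NnHhAaSs grid (16·16=256): NnHHAASs=4 NnHHAAss=4 NnHHAaSs=8 NnHHAass=8 NnHHaaSs=4 NnHHaass=4 NnHhAASs=8 NnHhAAss=8 NnHhAaSs=16 NnHhAass=16 NnHhaaSs=8 NnHhaass=8 NnhhAASs=4 NnhhAAss=4 NnhhAaSs=8 NnhhAass=8 NnhhaaSs=4 Nnhhaass=4 nnHHAASs=4 nnHHAAss=4 nnHHAaSs=8 nnHHAass=8 nnHHaaSs=4 nnHHaass=4 nnHhAASs=8 nnHhAAss=8 nnHhAaSs=16 nnHhAass=16 nnHhaaSs=8 nnHhaass=8 nnhhAASs=4 nnhhAAss=4 nnhhAaSs=8 nnhhAass=8 nnhhaaSs=4 nnhhaass=4
nn H_ aa ss hits 12/256; gcd=4; 12÷4/256÷4 = 3/64

P(nn H_ aa ss) = 3/64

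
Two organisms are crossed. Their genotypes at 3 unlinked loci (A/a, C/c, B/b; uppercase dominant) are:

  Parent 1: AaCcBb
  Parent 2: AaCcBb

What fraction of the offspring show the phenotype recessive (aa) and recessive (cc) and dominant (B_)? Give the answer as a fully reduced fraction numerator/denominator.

AaCcBb gametes: ACB×1, ACb×1, AcB×1, Acb×1, aCB×1, aCb×1, acB×1, acb×1
AaCcBb gametes: ACB×1, ACb×1, AcB×1, Acb×1, aCB×1, aCb×1, acB×1, acb×1
AaCcBb×AaCcBb grid (8·8=64): AACCBB=1 AACCBb=2 AACCbb=1 AACcBB=2 AACcBb=4 AACcbb=2 AAccBB=1 AAccBb=2 AAccbb=1 AaCCBB=2 AaCCBb=4 AaCCbb=2 AaCcBB=4 AaCcBb=8 AaCcbb=4 AaccBB=2 AaccBb=4 Aaccbb=2 aaCCBB=1 aaCCBb=2 aaCCbb=1 aaCcBB=2 aaCcBb=4 aaCcbb=2 aaccBB=1 aaccBb=2 aaccbb=1
aa cc B_ hits 3/64; gcd=1; 3÷1/64÷1 = 3/64

P(aa cc B_) = 3/64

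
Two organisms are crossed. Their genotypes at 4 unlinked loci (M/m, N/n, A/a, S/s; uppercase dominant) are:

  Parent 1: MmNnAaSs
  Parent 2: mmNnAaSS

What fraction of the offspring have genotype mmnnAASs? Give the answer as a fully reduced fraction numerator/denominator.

MmNnAaSs gametes: MNAS×1, MNAs×1, MNaS×1, MNas×1, MnAS×1, MnAs×1, MnaS×1, Mnas×1, mNAS×1, mNAs×1, mNaS×1, mNas×1, mnAS×1, mnAs×1, mnaS×1, mnas×1
mmNnAaSS gametes: mNAS×4, mNaS×4, mnAS×4, mnaS×4
MmNnAaSs×mmNnAaSS grid (16·16=256): MmNNAASS=4 MmNNAASs=4 MmNNAaSS=8 MmNNAaSs=8 MmNNaaSS=4 MmNNaaSs=4 MmNnAASS=8 MmNnAASs=8 MmNnAaSS=16 MmNnAaSs=16 MmNnaaSS=8 MmNnaaSs=8 MmnnAASS=4 MmnnAASs=4 MmnnAaSS=8 MmnnAaSs=8 MmnnaaSS=4 MmnnaaSs=4 mmNNAASS=4 mmNNAASs=4 mmNNAaSS=8 mmNNAaSs=8 mmNNaaSS=4 mmNNaaSs=4 mmNnAASS=8 mmNnAASs=8 mmNnAaSS=16 mmNnAaSs=16 mmNnaaSS=8 mmNnaaSs=8 mmnnAASS=4 mmnnAASs=4 mmnnAaSS=8 mmnnAaSs=8 mmnnaaSS=4 mmnnaaSs=4
mmnnAASs hits 4/256; gcd=4; 4÷4/256÷4 = 1/64

P(mmnnAASs) = 1/64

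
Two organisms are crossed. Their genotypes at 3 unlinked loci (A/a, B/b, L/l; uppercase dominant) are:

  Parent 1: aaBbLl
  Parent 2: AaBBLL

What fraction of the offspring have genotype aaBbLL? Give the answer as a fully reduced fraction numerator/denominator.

aaBbLl gametes: aBL×2, aBl×2, abL×2, abl×2
AaBBLL gametes: ABL×4, aBL×4
aaBbLl×AaBBLL grid (8·8=64): AaBBLL=8 AaBBLl=8 AaBbLL=8 AaBbLl=8 aaBBLL=8 aaBBLl=8 aaBbLL=8 aaBbLl=8
aaBbLL hits 8/64; gcd=8; 8÷8/64÷8 = 1/8

P(aaBbLL) = 1/8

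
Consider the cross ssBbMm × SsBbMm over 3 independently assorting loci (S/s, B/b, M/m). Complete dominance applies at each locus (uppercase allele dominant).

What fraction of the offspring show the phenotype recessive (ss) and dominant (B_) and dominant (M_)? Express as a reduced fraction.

ssBbMm gametes: sBM×2, sBm×2, sbM×2, sbm×2
SsBbMm gametes: SBM×1, SBm×1, SbM×1, Sbm×1, sBM×1, sBm×1, sbM×1, sbm×1
ssBbMm×SsBbMm grid (8·8=64): SsBBMM=2 SsBBMm=4 SsBBmm=2 SsBbMM=4 SsBbMm=8 SsBbmm=4 SsbbMM=2 SsbbMm=4 Ssbbmm=2 ssBBMM=2 ssBBMm=4 ssBBmm=2 ssBbMM=4 ssBbMm=8 ssBbmm=4 ssbbMM=2 ssbbMm=4 ssbbmm=2
ss B_ M_ hits 18/64; gcd=2; 18÷2/64÷2 = 9/32

P(ss B_ M_) = 9/32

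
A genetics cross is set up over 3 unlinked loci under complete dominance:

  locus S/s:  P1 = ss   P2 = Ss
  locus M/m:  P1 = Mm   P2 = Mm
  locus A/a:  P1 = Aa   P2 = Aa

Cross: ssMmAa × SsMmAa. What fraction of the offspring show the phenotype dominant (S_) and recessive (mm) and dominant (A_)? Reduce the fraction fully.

P(S_ mm A_) = 3/32

ssMmAa gametes: sMA×2, sMa×2, smA×2, sma×2
SsMmAa gametes: SMA×1, SMa×1, SmA×1, Sma×1, sMA×1, sMa×1, smA×1, sma×1
ssMmAa×SsMmAa grid (8·8=64): SsMMAA=2 SsMMAa=4 SsMMaa=2 SsMmAA=4 SsMmAa=8 SsMmaa=4 SsmmAA=2 SsmmAa=4 Ssmmaa=2 ssMMAA=2 ssMMAa=4 ssMMaa=2 ssMmAA=4 ssMmAa=8 ssMmaa=4 ssmmAA=2 ssmmAa=4 ssmmaa=2
S_ mm A_ hits 6/64; gcd=2; 6÷2/64÷2 = 3/32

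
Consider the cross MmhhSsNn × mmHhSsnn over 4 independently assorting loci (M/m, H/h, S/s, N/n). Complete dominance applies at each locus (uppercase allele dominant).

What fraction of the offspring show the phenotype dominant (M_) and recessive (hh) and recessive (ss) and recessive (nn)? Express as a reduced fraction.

MmhhSsNn gametes: MhSN×2, MhSn×2, MhsN×2, Mhsn×2, mhSN×2, mhSn×2, mhsN×2, mhsn×2
mmHhSsnn gametes: mHSn×4, mHsn×4, mhSn×4, mhsn×4
MmhhSsNn×mmHhSsnn grid (16·16=256): MmHhSSNn=8 MmHhSSnn=8 MmHhSsNn=16 MmHhSsnn=16 MmHhssNn=8 MmHhssnn=8 MmhhSSNn=8 MmhhSSnn=8 MmhhSsNn=16 MmhhSsnn=16 MmhhssNn=8 Mmhhssnn=8 mmHhSSNn=8 mmHhSSnn=8 mmHhSsNn=16 mmHhSsnn=16 mmHhssNn=8 mmHhssnn=8 mmhhSSNn=8 mmhhSSnn=8 mmhhSsNn=16 mmhhSsnn=16 mmhhssNn=8 mmhhssnn=8
M_ hh ss nn hits 8/256; gcd=8; 8÷8/256÷8 = 1/32

P(M_ hh ss nn) = 1/32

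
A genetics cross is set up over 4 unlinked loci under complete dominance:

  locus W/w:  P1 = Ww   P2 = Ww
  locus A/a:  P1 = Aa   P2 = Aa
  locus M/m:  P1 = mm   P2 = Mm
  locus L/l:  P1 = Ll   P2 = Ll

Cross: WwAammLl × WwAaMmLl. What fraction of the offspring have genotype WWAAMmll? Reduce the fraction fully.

WwAammLl gametes: WAmL×2, WAml×2, WamL×2, Waml×2, wAmL×2, wAml×2, wamL×2, waml×2
WwAaMmLl gametes: WAML×1, WAMl×1, WAmL×1, WAml×1, WaML×1, WaMl×1, WamL×1, Waml×1, wAML×1, wAMl×1, wAmL×1, wAml×1, waML×1, waMl×1, wamL×1, waml×1
WwAammLl×WwAaMmLl grid (16·16=256): WWAAMmLL=2 WWAAMmLl=4 WWAAMmll=2 WWAAmmLL=2 WWAAmmLl=4 WWAAmmll=2 WWAaMmLL=4 WWAaMmLl=8 WWAaMmll=4 WWAammLL=4 WWAammLl=8 WWAammll=4 WWaaMmLL=2 WWaaMmLl=4 WWaaMmll=2 WWaammLL=2 WWaammLl=4 WWaammll=2 WwAAMmLL=4 WwAAMmLl=8 WwAAMmll=4 WwAAmmLL=4 WwAAmmLl=8 WwAAmmll=4 WwAaMmLL=8 WwAaMmLl=16 WwAaMmll=8 WwAammLL=8 WwAammLl=16 WwAammll=8 WwaaMmLL=4 WwaaMmLl=8 WwaaMmll=4 WwaammLL=4 WwaammLl=8 Wwaammll=4 wwAAMmLL=2 wwAAMmLl=4 wwAAMmll=2 wwAAmmLL=2 wwAAmmLl=4 wwAAmmll=2 wwAaMmLL=4 wwAaMmLl=8 wwAaMmll=4 wwAammLL=4 wwAammLl=8 wwAammll=4 wwaaMmLL=2 wwaaMmLl=4 wwaaMmll=2 wwaammLL=2 wwaammLl=4 wwaammll=2
WWAAMmll hits 2/256; gcd=2; 2÷2/256÷2 = 1/128

P(WWAAMmll) = 1/128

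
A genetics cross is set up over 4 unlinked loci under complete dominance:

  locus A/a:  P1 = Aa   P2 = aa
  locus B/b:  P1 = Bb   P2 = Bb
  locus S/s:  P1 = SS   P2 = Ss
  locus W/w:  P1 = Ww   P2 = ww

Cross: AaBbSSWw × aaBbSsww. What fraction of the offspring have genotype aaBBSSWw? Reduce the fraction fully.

P(aaBBSSWw) = 1/32

AaBbSSWw gametes: ABSW×2, ABSw×2, AbSW×2, AbSw×2, aBSW×2, aBSw×2, abSW×2, abSw×2
aaBbSsww gametes: aBSw×4, aBsw×4, abSw×4, absw×4
AaBbSSWw×aaBbSsww grid (16·16=256): AaBBSSWw=8 AaBBSSww=8 AaBBSsWw=8 AaBBSsww=8 AaBbSSWw=16 AaBbSSww=16 AaBbSsWw=16 AaBbSsww=16 AabbSSWw=8 AabbSSww=8 AabbSsWw=8 AabbSsww=8 aaBBSSWw=8 aaBBSSww=8 aaBBSsWw=8 aaBBSsww=8 aaBbSSWw=16 aaBbSSww=16 aaBbSsWw=16 aaBbSsww=16 aabbSSWw=8 aabbSSww=8 aabbSsWw=8 aabbSsww=8
aaBBSSWw hits 8/256; gcd=8; 8÷8/256÷8 = 1/32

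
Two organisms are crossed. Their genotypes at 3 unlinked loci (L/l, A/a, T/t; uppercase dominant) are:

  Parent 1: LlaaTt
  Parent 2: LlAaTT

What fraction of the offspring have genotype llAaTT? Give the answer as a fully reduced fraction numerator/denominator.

LlaaTt gametes: LaT×2, Lat×2, laT×2, lat×2
LlAaTT gametes: LAT×2, LaT×2, lAT×2, laT×2
LlaaTt×LlAaTT grid (8·8=64): LLAaTT=4 LLAaTt=4 LLaaTT=4 LLaaTt=4 LlAaTT=8 LlAaTt=8 LlaaTT=8 LlaaTt=8 llAaTT=4 llAaTt=4 llaaTT=4 llaaTt=4
llAaTT hits 4/64; gcd=4; 4÷4/64÷4 = 1/16

P(llAaTT) = 1/16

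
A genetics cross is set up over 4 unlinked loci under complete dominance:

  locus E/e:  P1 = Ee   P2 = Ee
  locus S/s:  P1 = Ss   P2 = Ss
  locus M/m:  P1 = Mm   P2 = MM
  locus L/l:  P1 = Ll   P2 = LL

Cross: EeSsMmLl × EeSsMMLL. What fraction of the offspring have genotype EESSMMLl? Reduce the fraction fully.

EeSsMmLl gametes: ESML×1, ESMl×1, ESmL×1, ESml×1, EsML×1, EsMl×1, EsmL×1, Esml×1, eSML×1, eSMl×1, eSmL×1, eSml×1, esML×1, esMl×1, esmL×1, esml×1
EeSsMMLL gametes: ESML×4, EsML×4, eSML×4, esML×4
EeSsMmLl×EeSsMMLL grid (16·16=256): EESSMMLL=4 EESSMMLl=4 EESSMmLL=4 EESSMmLl=4 EESsMMLL=8 EESsMMLl=8 EESsMmLL=8 EESsMmLl=8 EEssMMLL=4 EEssMMLl=4 EEssMmLL=4 EEssMmLl=4 EeSSMMLL=8 EeSSMMLl=8 EeSSMmLL=8 EeSSMmLl=8 EeSsMMLL=16 EeSsMMLl=16 EeSsMmLL=16 EeSsMmLl=16 EessMMLL=8 EessMMLl=8 EessMmLL=8 EessMmLl=8 eeSSMMLL=4 eeSSMMLl=4 eeSSMmLL=4 eeSSMmLl=4 eeSsMMLL=8 eeSsMMLl=8 eeSsMmLL=8 eeSsMmLl=8 eessMMLL=4 eessMMLl=4 eessMmLL=4 eessMmLl=4
EESSMMLl hits 4/256; gcd=4; 4÷4/256÷4 = 1/64

P(EESSMMLl) = 1/64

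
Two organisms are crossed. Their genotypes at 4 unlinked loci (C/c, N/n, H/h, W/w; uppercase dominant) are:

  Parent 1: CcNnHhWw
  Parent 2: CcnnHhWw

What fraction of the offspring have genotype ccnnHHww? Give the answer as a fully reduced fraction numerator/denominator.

P(ccnnHHww) = 1/128

CcNnHhWw gametes: CNHW×1, CNHw×1, CNhW×1, CNhw×1, CnHW×1, CnHw×1, CnhW×1, Cnhw×1, cNHW×1, cNHw×1, cNhW×1, cNhw×1, cnHW×1, cnHw×1, cnhW×1, cnhw×1
CcnnHhWw gametes: CnHW×2, CnHw×2, CnhW×2, Cnhw×2, cnHW×2, cnHw×2, cnhW×2, cnhw×2
CcNnHhWw×CcnnHhWw grid (16·16=256): CCNnHHWW=2 CCNnHHWw=4 CCNnHHww=2 CCNnHhWW=4 CCNnHhWw=8 CCNnHhww=4 CCNnhhWW=2 CCNnhhWw=4 CCNnhhww=2 CCnnHHWW=2 CCnnHHWw=4 CCnnHHww=2 CCnnHhWW=4 CCnnHhWw=8 CCnnHhww=4 CCnnhhWW=2 CCnnhhWw=4 CCnnhhww=2 CcNnHHWW=4 CcNnHHWw=8 CcNnHHww=4 CcNnHhWW=8 CcNnHhWw=16 CcNnHhww=8 CcNnhhWW=4 CcNnhhWw=8 CcNnhhww=4 CcnnHHWW=4 CcnnHHWw=8 CcnnHHww=4 CcnnHhWW=8 CcnnHhWw=16 CcnnHhww=8 CcnnhhWW=4 CcnnhhWw=8 Ccnnhhww=4 ccNnHHWW=2 ccNnHHWw=4 ccNnHHww=2 ccNnHhWW=4 ccNnHhWw=8 ccNnHhww=4 ccNnhhWW=2 ccNnhhWw=4 ccNnhhww=2 ccnnHHWW=2 ccnnHHWw=4 ccnnHHww=2 ccnnHhWW=4 ccnnHhWw=8 ccnnHhww=4 ccnnhhWW=2 ccnnhhWw=4 ccnnhhww=2
ccnnHHww hits 2/256; gcd=2; 2÷2/256÷2 = 1/128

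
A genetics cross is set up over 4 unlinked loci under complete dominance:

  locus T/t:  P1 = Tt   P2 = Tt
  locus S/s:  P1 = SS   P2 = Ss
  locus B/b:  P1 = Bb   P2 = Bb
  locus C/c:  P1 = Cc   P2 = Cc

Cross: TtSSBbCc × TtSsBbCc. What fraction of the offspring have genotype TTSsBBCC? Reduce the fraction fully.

TtSSBbCc gametes: TSBC×2, TSBc×2, TSbC×2, TSbc×2, tSBC×2, tSBc×2, tSbC×2, tSbc×2
TtSsBbCc gametes: TSBC×1, TSBc×1, TSbC×1, TSbc×1, TsBC×1, TsBc×1, TsbC×1, Tsbc×1, tSBC×1, tSBc×1, tSbC×1, tSbc×1, tsBC×1, tsBc×1, tsbC×1, tsbc×1
TtSSBbCc×TtSsBbCc grid (16·16=256): TTSSBBCC=2 TTSSBBCc=4 TTSSBBcc=2 TTSSBbCC=4 TTSSBbCc=8 TTSSBbcc=4 TTSSbbCC=2 TTSSbbCc=4 TTSSbbcc=2 TTSsBBCC=2 TTSsBBCc=4 TTSsBBcc=2 TTSsBbCC=4 TTSsBbCc=8 TTSsBbcc=4 TTSsbbCC=2 TTSsbbCc=4 TTSsbbcc=2 TtSSBBCC=4 TtSSBBCc=8 TtSSBBcc=4 TtSSBbCC=8 TtSSBbCc=16 TtSSBbcc=8 TtSSbbCC=4 TtSSbbCc=8 TtSSbbcc=4 TtSsBBCC=4 TtSsBBCc=8 TtSsBBcc=4 TtSsBbCC=8 TtSsBbCc=16 TtSsBbcc=8 TtSsbbCC=4 TtSsbbCc=8 TtSsbbcc=4 ttSSBBCC=2 ttSSBBCc=4 ttSSBBcc=2 ttSSBbCC=4 ttSSBbCc=8 ttSSBbcc=4 ttSSbbCC=2 ttSSbbCc=4 ttSSbbcc=2 ttSsBBCC=2 ttSsBBCc=4 ttSsBBcc=2 ttSsBbCC=4 ttSsBbCc=8 ttSsBbcc=4 ttSsbbCC=2 ttSsbbCc=4 ttSsbbcc=2
TTSsBBCC hits 2/256; gcd=2; 2÷2/256÷2 = 1/128

P(TTSsBBCC) = 1/128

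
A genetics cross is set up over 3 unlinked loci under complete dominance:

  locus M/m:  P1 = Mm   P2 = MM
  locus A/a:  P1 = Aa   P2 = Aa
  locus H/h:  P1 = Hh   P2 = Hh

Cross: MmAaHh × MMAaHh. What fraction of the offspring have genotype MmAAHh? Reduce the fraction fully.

MmAaHh gametes: MAH×1, MAh×1, MaH×1, Mah×1, mAH×1, mAh×1, maH×1, mah×1
MMAaHh gametes: MAH×2, MAh×2, MaH×2, Mah×2
MmAaHh×MMAaHh grid (8·8=64): MMAAHH=2 MMAAHh=4 MMAAhh=2 MMAaHH=4 MMAaHh=8 MMAahh=4 MMaaHH=2 MMaaHh=4 MMaahh=2 MmAAHH=2 MmAAHh=4 MmAAhh=2 MmAaHH=4 MmAaHh=8 MmAahh=4 MmaaHH=2 MmaaHh=4 Mmaahh=2
MmAAHh hits 4/64; gcd=4; 4÷4/64÷4 = 1/16

P(MmAAHh) = 1/16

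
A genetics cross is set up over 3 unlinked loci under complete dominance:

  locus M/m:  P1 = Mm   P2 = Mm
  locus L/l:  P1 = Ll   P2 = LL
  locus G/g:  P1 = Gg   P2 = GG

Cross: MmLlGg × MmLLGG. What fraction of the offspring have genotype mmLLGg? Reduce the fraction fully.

MmLlGg gametes: MLG×1, MLg×1, MlG×1, Mlg×1, mLG×1, mLg×1, mlG×1, mlg×1
MmLLGG gametes: MLG×4, mLG×4
MmLlGg×MmLLGG grid (8·8=64): MMLLGG=4 MMLLGg=4 MMLlGG=4 MMLlGg=4 MmLLGG=8 MmLLGg=8 MmLlGG=8 MmLlGg=8 mmLLGG=4 mmLLGg=4 mmLlGG=4 mmLlGg=4
mmLLGg hits 4/64; gcd=4; 4÷4/64÷4 = 1/16

P(mmLLGg) = 1/16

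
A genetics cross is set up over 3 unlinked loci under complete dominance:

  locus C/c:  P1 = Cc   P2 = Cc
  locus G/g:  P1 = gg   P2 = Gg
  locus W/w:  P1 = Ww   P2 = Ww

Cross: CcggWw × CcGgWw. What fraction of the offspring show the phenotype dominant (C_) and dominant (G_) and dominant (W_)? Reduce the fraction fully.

P(C_ G_ W_) = 9/32

CcggWw gametes: CgW×2, Cgw×2, cgW×2, cgw×2
CcGgWw gametes: CGW×1, CGw×1, CgW×1, Cgw×1, cGW×1, cGw×1, cgW×1, cgw×1
CcggWw×CcGgWw grid (8·8=64): CCGgWW=2 CCGgWw=4 CCGgww=2 CCggWW=2 CCggWw=4 CCggww=2 CcGgWW=4 CcGgWw=8 CcGgww=4 CcggWW=4 CcggWw=8 Ccggww=4 ccGgWW=2 ccGgWw=4 ccGgww=2 ccggWW=2 ccggWw=4 ccggww=2
C_ G_ W_ hits 18/64; gcd=2; 18÷2/64÷2 = 9/32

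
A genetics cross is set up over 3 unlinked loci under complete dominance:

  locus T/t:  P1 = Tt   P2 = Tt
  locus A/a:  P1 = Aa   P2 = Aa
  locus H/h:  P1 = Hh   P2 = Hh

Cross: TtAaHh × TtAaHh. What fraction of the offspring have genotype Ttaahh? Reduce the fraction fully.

TtAaHh gametes: TAH×1, TAh×1, TaH×1, Tah×1, tAH×1, tAh×1, taH×1, tah×1
TtAaHh gametes: TAH×1, TAh×1, TaH×1, Tah×1, tAH×1, tAh×1, taH×1, tah×1
TtAaHh×TtAaHh grid (8·8=64): TTAAHH=1 TTAAHh=2 TTAAhh=1 TTAaHH=2 TTAaHh=4 TTAahh=2 TTaaHH=1 TTaaHh=2 TTaahh=1 TtAAHH=2 TtAAHh=4 TtAAhh=2 TtAaHH=4 TtAaHh=8 TtAahh=4 TtaaHH=2 TtaaHh=4 Ttaahh=2 ttAAHH=1 ttAAHh=2 ttAAhh=1 ttAaHH=2 ttAaHh=4 ttAahh=2 ttaaHH=1 ttaaHh=2 ttaahh=1
Ttaahh hits 2/64; gcd=2; 2÷2/64÷2 = 1/32

P(Ttaahh) = 1/32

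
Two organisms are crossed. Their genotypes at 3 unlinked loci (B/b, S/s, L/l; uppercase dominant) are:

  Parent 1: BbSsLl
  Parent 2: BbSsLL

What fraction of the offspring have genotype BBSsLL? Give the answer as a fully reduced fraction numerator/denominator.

BbSsLl gametes: BSL×1, BSl×1, BsL×1, Bsl×1, bSL×1, bSl×1, bsL×1, bsl×1
BbSsLL gametes: BSL×2, BsL×2, bSL×2, bsL×2
BbSsLl×BbSsLL grid (8·8=64): BBSSLL=2 BBSSLl=2 BBSsLL=4 BBSsLl=4 BBssLL=2 BBssLl=2 BbSSLL=4 BbSSLl=4 BbSsLL=8 BbSsLl=8 BbssLL=4 BbssLl=4 bbSSLL=2 bbSSLl=2 bbSsLL=4 bbSsLl=4 bbssLL=2 bbssLl=2
BBSsLL hits 4/64; gcd=4; 4÷4/64÷4 = 1/16

P(BBSsLL) = 1/16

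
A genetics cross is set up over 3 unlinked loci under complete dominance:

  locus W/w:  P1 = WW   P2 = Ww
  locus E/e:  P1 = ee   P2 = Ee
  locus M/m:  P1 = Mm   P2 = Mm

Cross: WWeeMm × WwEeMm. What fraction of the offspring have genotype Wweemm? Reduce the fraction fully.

P(Wweemm) = 1/16

WWeeMm gametes: WeM×4, Wem×4
WwEeMm gametes: WEM×1, WEm×1, WeM×1, Wem×1, wEM×1, wEm×1, weM×1, wem×1
WWeeMm×WwEeMm grid (8·8=64): WWEeMM=4 WWEeMm=8 WWEemm=4 WWeeMM=4 WWeeMm=8 WWeemm=4 WwEeMM=4 WwEeMm=8 WwEemm=4 WweeMM=4 WweeMm=8 Wweemm=4
Wweemm hits 4/64; gcd=4; 4÷4/64÷4 = 1/16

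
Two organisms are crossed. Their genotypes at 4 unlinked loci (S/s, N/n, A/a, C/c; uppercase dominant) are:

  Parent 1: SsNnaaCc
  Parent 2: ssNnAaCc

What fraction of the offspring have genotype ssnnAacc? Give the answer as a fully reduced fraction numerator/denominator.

SsNnaaCc gametes: SNaC×2, SNac×2, SnaC×2, Snac×2, sNaC×2, sNac×2, snaC×2, snac×2
ssNnAaCc gametes: sNAC×2, sNAc×2, sNaC×2, sNac×2, snAC×2, snAc×2, snaC×2, snac×2
SsNnaaCc×ssNnAaCc grid (16·16=256): SsNNAaCC=4 SsNNAaCc=8 SsNNAacc=4 SsNNaaCC=4 SsNNaaCc=8 SsNNaacc=4 SsNnAaCC=8 SsNnAaCc=16 SsNnAacc=8 SsNnaaCC=8 SsNnaaCc=16 SsNnaacc=8 SsnnAaCC=4 SsnnAaCc=8 SsnnAacc=4 SsnnaaCC=4 SsnnaaCc=8 Ssnnaacc=4 ssNNAaCC=4 ssNNAaCc=8 ssNNAacc=4 ssNNaaCC=4 ssNNaaCc=8 ssNNaacc=4 ssNnAaCC=8 ssNnAaCc=16 ssNnAacc=8 ssNnaaCC=8 ssNnaaCc=16 ssNnaacc=8 ssnnAaCC=4 ssnnAaCc=8 ssnnAacc=4 ssnnaaCC=4 ssnnaaCc=8 ssnnaacc=4
ssnnAacc hits 4/256; gcd=4; 4÷4/256÷4 = 1/64

P(ssnnAacc) = 1/64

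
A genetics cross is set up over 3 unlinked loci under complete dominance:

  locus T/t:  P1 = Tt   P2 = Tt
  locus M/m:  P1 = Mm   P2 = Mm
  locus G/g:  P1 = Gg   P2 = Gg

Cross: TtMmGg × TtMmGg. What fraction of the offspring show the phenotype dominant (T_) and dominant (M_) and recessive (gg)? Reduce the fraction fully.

TtMmGg gametes: TMG×1, TMg×1, TmG×1, Tmg×1, tMG×1, tMg×1, tmG×1, tmg×1
TtMmGg gametes: TMG×1, TMg×1, TmG×1, Tmg×1, tMG×1, tMg×1, tmG×1, tmg×1
TtMmGg×TtMmGg grid (8·8=64): TTMMGG=1 TTMMGg=2 TTMMgg=1 TTMmGG=2 TTMmGg=4 TTMmgg=2 TTmmGG=1 TTmmGg=2 TTmmgg=1 TtMMGG=2 TtMMGg=4 TtMMgg=2 TtMmGG=4 TtMmGg=8 TtMmgg=4 TtmmGG=2 TtmmGg=4 Ttmmgg=2 ttMMGG=1 ttMMGg=2 ttMMgg=1 ttMmGG=2 ttMmGg=4 ttMmgg=2 ttmmGG=1 ttmmGg=2 ttmmgg=1
T_ M_ gg hits 9/64; gcd=1; 9÷1/64÷1 = 9/64

P(T_ M_ gg) = 9/64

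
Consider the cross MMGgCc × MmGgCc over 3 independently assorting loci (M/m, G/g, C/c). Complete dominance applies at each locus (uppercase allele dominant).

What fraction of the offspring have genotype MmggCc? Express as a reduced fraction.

MMGgCc gametes: MGC×2, MGc×2, MgC×2, Mgc×2
MmGgCc gametes: MGC×1, MGc×1, MgC×1, Mgc×1, mGC×1, mGc×1, mgC×1, mgc×1
MMGgCc×MmGgCc grid (8·8=64): MMGGCC=2 MMGGCc=4 MMGGcc=2 MMGgCC=4 MMGgCc=8 MMGgcc=4 MMggCC=2 MMggCc=4 MMggcc=2 MmGGCC=2 MmGGCc=4 MmGGcc=2 MmGgCC=4 MmGgCc=8 MmGgcc=4 MmggCC=2 MmggCc=4 Mmggcc=2
MmggCc hits 4/64; gcd=4; 4÷4/64÷4 = 1/16

P(MmggCc) = 1/16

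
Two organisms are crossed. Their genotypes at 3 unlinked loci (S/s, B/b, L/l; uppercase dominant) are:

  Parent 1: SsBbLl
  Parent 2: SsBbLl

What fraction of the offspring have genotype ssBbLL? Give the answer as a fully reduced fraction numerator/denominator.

P(ssBbLL) = 1/32

SsBbLl gametes: SBL×1, SBl×1, SbL×1, Sbl×1, sBL×1, sBl×1, sbL×1, sbl×1
SsBbLl gametes: SBL×1, SBl×1, SbL×1, Sbl×1, sBL×1, sBl×1, sbL×1, sbl×1
SsBbLl×SsBbLl grid (8·8=64): SSBBLL=1 SSBBLl=2 SSBBll=1 SSBbLL=2 SSBbLl=4 SSBbll=2 SSbbLL=1 SSbbLl=2 SSbbll=1 SsBBLL=2 SsBBLl=4 SsBBll=2 SsBbLL=4 SsBbLl=8 SsBbll=4 SsbbLL=2 SsbbLl=4 Ssbbll=2 ssBBLL=1 ssBBLl=2 ssBBll=1 ssBbLL=2 ssBbLl=4 ssBbll=2 ssbbLL=1 ssbbLl=2 ssbbll=1
ssBbLL hits 2/64; gcd=2; 2÷2/64÷2 = 1/32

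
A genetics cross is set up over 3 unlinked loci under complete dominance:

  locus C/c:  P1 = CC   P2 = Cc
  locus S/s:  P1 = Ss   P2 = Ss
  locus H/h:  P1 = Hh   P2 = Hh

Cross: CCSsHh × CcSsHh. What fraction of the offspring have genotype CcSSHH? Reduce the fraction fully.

CCSsHh gametes: CSH×2, CSh×2, CsH×2, Csh×2
CcSsHh gametes: CSH×1, CSh×1, CsH×1, Csh×1, cSH×1, cSh×1, csH×1, csh×1
CCSsHh×CcSsHh grid (8·8=64): CCSSHH=2 CCSSHh=4 CCSShh=2 CCSsHH=4 CCSsHh=8 CCSshh=4 CCssHH=2 CCssHh=4 CCsshh=2 CcSSHH=2 CcSSHh=4 CcSShh=2 CcSsHH=4 CcSsHh=8 CcSshh=4 CcssHH=2 CcssHh=4 Ccsshh=2
CcSSHH hits 2/64; gcd=2; 2÷2/64÷2 = 1/32

P(CcSSHH) = 1/32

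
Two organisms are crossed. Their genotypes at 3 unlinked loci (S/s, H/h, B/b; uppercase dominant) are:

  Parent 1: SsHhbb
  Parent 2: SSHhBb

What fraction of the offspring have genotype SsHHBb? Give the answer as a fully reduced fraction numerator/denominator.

SsHhbb gametes: SHb×2, Shb×2, sHb×2, shb×2
SSHhBb gametes: SHB×2, SHb×2, ShB×2, Shb×2
SsHhbb×SSHhBb grid (8·8=64): SSHHBb=4 SSHHbb=4 SSHhBb=8 SSHhbb=8 SShhBb=4 SShhbb=4 SsHHBb=4 SsHHbb=4 SsHhBb=8 SsHhbb=8 SshhBb=4 Sshhbb=4
SsHHBb hits 4/64; gcd=4; 4÷4/64÷4 = 1/16

P(SsHHBb) = 1/16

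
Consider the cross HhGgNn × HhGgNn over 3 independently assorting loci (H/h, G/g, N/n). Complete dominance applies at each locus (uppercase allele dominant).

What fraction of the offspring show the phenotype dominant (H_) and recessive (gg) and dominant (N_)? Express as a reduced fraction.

HhGgNn gametes: HGN×1, HGn×1, HgN×1, Hgn×1, hGN×1, hGn×1, hgN×1, hgn×1
HhGgNn gametes: HGN×1, HGn×1, HgN×1, Hgn×1, hGN×1, hGn×1, hgN×1, hgn×1
HhGgNn×HhGgNn grid (8·8=64): HHGGNN=1 HHGGNn=2 HHGGnn=1 HHGgNN=2 HHGgNn=4 HHGgnn=2 HHggNN=1 HHggNn=2 HHggnn=1 HhGGNN=2 HhGGNn=4 HhGGnn=2 HhGgNN=4 HhGgNn=8 HhGgnn=4 HhggNN=2 HhggNn=4 Hhggnn=2 hhGGNN=1 hhGGNn=2 hhGGnn=1 hhGgNN=2 hhGgNn=4 hhGgnn=2 hhggNN=1 hhggNn=2 hhggnn=1
H_ gg N_ hits 9/64; gcd=1; 9÷1/64÷1 = 9/64

P(H_ gg N_) = 9/64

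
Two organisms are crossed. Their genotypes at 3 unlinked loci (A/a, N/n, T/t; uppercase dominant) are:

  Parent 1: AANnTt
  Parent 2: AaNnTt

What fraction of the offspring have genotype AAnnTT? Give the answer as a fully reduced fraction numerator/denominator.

P(AAnnTT) = 1/32

AANnTt gametes: ANT×2, ANt×2, AnT×2, Ant×2
AaNnTt gametes: ANT×1, ANt×1, AnT×1, Ant×1, aNT×1, aNt×1, anT×1, ant×1
AANnTt×AaNnTt grid (8·8=64): AANNTT=2 AANNTt=4 AANNtt=2 AANnTT=4 AANnTt=8 AANntt=4 AAnnTT=2 AAnnTt=4 AAnntt=2 AaNNTT=2 AaNNTt=4 AaNNtt=2 AaNnTT=4 AaNnTt=8 AaNntt=4 AannTT=2 AannTt=4 Aanntt=2
AAnnTT hits 2/64; gcd=2; 2÷2/64÷2 = 1/32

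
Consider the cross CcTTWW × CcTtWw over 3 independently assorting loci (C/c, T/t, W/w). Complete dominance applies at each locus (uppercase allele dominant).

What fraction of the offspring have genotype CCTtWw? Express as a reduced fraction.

CcTTWW gametes: CTW×4, cTW×4
CcTtWw gametes: CTW×1, CTw×1, CtW×1, Ctw×1, cTW×1, cTw×1, ctW×1, ctw×1
CcTTWW×CcTtWw grid (8·8=64): CCTTWW=4 CCTTWw=4 CCTtWW=4 CCTtWw=4 CcTTWW=8 CcTTWw=8 CcTtWW=8 CcTtWw=8 ccTTWW=4 ccTTWw=4 ccTtWW=4 ccTtWw=4
CCTtWw hits 4/64; gcd=4; 4÷4/64÷4 = 1/16

P(CCTtWw) = 1/16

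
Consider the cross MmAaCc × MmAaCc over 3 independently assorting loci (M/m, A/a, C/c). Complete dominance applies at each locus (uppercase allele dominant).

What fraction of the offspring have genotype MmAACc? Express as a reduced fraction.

MmAaCc gametes: MAC×1, MAc×1, MaC×1, Mac×1, mAC×1, mAc×1, maC×1, mac×1
MmAaCc gametes: MAC×1, MAc×1, MaC×1, Mac×1, mAC×1, mAc×1, maC×1, mac×1
MmAaCc×MmAaCc grid (8·8=64): MMAACC=1 MMAACc=2 MMAAcc=1 MMAaCC=2 MMAaCc=4 MMAacc=2 MMaaCC=1 MMaaCc=2 MMaacc=1 MmAACC=2 MmAACc=4 MmAAcc=2 MmAaCC=4 MmAaCc=8 MmAacc=4 MmaaCC=2 MmaaCc=4 Mmaacc=2 mmAACC=1 mmAACc=2 mmAAcc=1 mmAaCC=2 mmAaCc=4 mmAacc=2 mmaaCC=1 mmaaCc=2 mmaacc=1
MmAACc hits 4/64; gcd=4; 4÷4/64÷4 = 1/16

P(MmAACc) = 1/16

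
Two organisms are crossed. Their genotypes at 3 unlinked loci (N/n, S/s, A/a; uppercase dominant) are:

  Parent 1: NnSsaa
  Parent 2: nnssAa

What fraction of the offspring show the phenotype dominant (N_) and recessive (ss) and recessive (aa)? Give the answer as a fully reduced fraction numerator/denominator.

P(N_ ss aa) = 1/8

NnSsaa gametes: NSa×2, Nsa×2, nSa×2, nsa×2
nnssAa gametes: nsA×4, nsa×4
NnSsaa×nnssAa grid (8·8=64): NnSsAa=8 NnSsaa=8 NnssAa=8 Nnssaa=8 nnSsAa=8 nnSsaa=8 nnssAa=8 nnssaa=8
N_ ss aa hits 8/64; gcd=8; 8÷8/64÷8 = 1/8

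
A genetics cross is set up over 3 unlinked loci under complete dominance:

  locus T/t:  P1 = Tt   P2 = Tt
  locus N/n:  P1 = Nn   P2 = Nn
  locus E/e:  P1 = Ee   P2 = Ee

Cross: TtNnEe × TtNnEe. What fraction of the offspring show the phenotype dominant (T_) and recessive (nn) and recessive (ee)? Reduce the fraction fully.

P(T_ nn ee) = 3/64

TtNnEe gametes: TNE×1, TNe×1, TnE×1, Tne×1, tNE×1, tNe×1, tnE×1, tne×1
TtNnEe gametes: TNE×1, TNe×1, TnE×1, Tne×1, tNE×1, tNe×1, tnE×1, tne×1
TtNnEe×TtNnEe grid (8·8=64): TTNNEE=1 TTNNEe=2 TTNNee=1 TTNnEE=2 TTNnEe=4 TTNnee=2 TTnnEE=1 TTnnEe=2 TTnnee=1 TtNNEE=2 TtNNEe=4 TtNNee=2 TtNnEE=4 TtNnEe=8 TtNnee=4 TtnnEE=2 TtnnEe=4 Ttnnee=2 ttNNEE=1 ttNNEe=2 ttNNee=1 ttNnEE=2 ttNnEe=4 ttNnee=2 ttnnEE=1 ttnnEe=2 ttnnee=1
T_ nn ee hits 3/64; gcd=1; 3÷1/64÷1 = 3/64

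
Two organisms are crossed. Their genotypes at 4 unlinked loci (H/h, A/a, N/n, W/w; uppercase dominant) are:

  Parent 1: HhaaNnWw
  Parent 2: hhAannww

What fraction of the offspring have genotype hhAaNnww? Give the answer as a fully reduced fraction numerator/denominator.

P(hhAaNnww) = 1/16

HhaaNnWw gametes: HaNW×2, HaNw×2, HanW×2, Hanw×2, haNW×2, haNw×2, hanW×2, hanw×2
hhAannww gametes: hAnw×8, hanw×8
HhaaNnWw×hhAannww grid (16·16=256): HhAaNnWw=16 HhAaNnww=16 HhAannWw=16 HhAannww=16 HhaaNnWw=16 HhaaNnww=16 HhaannWw=16 Hhaannww=16 hhAaNnWw=16 hhAaNnww=16 hhAannWw=16 hhAannww=16 hhaaNnWw=16 hhaaNnww=16 hhaannWw=16 hhaannww=16
hhAaNnww hits 16/256; gcd=16; 16÷16/256÷16 = 1/16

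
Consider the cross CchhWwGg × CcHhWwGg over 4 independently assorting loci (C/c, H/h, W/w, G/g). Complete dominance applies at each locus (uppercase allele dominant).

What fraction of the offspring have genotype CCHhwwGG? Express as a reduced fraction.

P(CCHhwwGG) = 1/128

CchhWwGg gametes: ChWG×2, ChWg×2, ChwG×2, Chwg×2, chWG×2, chWg×2, chwG×2, chwg×2
CcHhWwGg gametes: CHWG×1, CHWg×1, CHwG×1, CHwg×1, ChWG×1, ChWg×1, ChwG×1, Chwg×1, cHWG×1, cHWg×1, cHwG×1, cHwg×1, chWG×1, chWg×1, chwG×1, chwg×1
CchhWwGg×CcHhWwGg grid (16·16=256): CCHhWWGG=2 CCHhWWGg=4 CCHhWWgg=2 CCHhWwGG=4 CCHhWwGg=8 CCHhWwgg=4 CCHhwwGG=2 CCHhwwGg=4 CCHhwwgg=2 CChhWWGG=2 CChhWWGg=4 CChhWWgg=2 CChhWwGG=4 CChhWwGg=8 CChhWwgg=4 CChhwwGG=2 CChhwwGg=4 CChhwwgg=2 CcHhWWGG=4 CcHhWWGg=8 CcHhWWgg=4 CcHhWwGG=8 CcHhWwGg=16 CcHhWwgg=8 CcHhwwGG=4 CcHhwwGg=8 CcHhwwgg=4 CchhWWGG=4 CchhWWGg=8 CchhWWgg=4 CchhWwGG=8 CchhWwGg=16 CchhWwgg=8 CchhwwGG=4 CchhwwGg=8 Cchhwwgg=4 ccHhWWGG=2 ccHhWWGg=4 ccHhWWgg=2 ccHhWwGG=4 ccHhWwGg=8 ccHhWwgg=4 ccHhwwGG=2 ccHhwwGg=4 ccHhwwgg=2 cchhWWGG=2 cchhWWGg=4 cchhWWgg=2 cchhWwGG=4 cchhWwGg=8 cchhWwgg=4 cchhwwGG=2 cchhwwGg=4 cchhwwgg=2
CCHhwwGG hits 2/256; gcd=2; 2÷2/256÷2 = 1/128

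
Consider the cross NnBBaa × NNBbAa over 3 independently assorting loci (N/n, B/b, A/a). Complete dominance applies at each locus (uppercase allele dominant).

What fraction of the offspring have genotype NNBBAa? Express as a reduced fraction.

P(NNBBAa) = 1/8

NnBBaa gametes: NBa×4, nBa×4
NNBbAa gametes: NBA×2, NBa×2, NbA×2, Nba×2
NnBBaa×NNBbAa grid (8·8=64): NNBBAa=8 NNBBaa=8 NNBbAa=8 NNBbaa=8 NnBBAa=8 NnBBaa=8 NnBbAa=8 NnBbaa=8
NNBBAa hits 8/64; gcd=8; 8÷8/64÷8 = 1/8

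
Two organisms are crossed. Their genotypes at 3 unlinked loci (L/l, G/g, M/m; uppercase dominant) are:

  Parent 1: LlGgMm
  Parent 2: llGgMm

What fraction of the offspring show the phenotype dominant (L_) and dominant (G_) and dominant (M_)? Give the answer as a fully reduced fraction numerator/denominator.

P(L_ G_ M_) = 9/32

LlGgMm gametes: LGM×1, LGm×1, LgM×1, Lgm×1, lGM×1, lGm×1, lgM×1, lgm×1
llGgMm gametes: lGM×2, lGm×2, lgM×2, lgm×2
LlGgMm×llGgMm grid (8·8=64): LlGGMM=2 LlGGMm=4 LlGGmm=2 LlGgMM=4 LlGgMm=8 LlGgmm=4 LlggMM=2 LlggMm=4 Llggmm=2 llGGMM=2 llGGMm=4 llGGmm=2 llGgMM=4 llGgMm=8 llGgmm=4 llggMM=2 llggMm=4 llggmm=2
L_ G_ M_ hits 18/64; gcd=2; 18÷2/64÷2 = 9/32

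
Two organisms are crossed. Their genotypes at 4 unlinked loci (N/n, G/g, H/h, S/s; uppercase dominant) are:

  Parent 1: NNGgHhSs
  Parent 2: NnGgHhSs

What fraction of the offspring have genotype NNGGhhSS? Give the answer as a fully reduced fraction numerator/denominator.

NNGgHhSs gametes: NGHS×2, NGHs×2, NGhS×2, NGhs×2, NgHS×2, NgHs×2, NghS×2, Nghs×2
NnGgHhSs gametes: NGHS×1, NGHs×1, NGhS×1, NGhs×1, NgHS×1, NgHs×1, NghS×1, Nghs×1, nGHS×1, nGHs×1, nGhS×1, nGhs×1, ngHS×1, ngHs×1, nghS×1, nghs×1
NNGgHhSs×NnGgHhSs grid (16·16=256): NNGGHHSS=2 NNGGHHSs=4 NNGGHHss=2 NNGGHhSS=4 NNGGHhSs=8 NNGGHhss=4 NNGGhhSS=2 NNGGhhSs=4 NNGGhhss=2 NNGgHHSS=4 NNGgHHSs=8 NNGgHHss=4 NNGgHhSS=8 NNGgHhSs=16 NNGgHhss=8 NNGghhSS=4 NNGghhSs=8 NNGghhss=4 NNggHHSS=2 NNggHHSs=4 NNggHHss=2 NNggHhSS=4 NNggHhSs=8 NNggHhss=4 NNgghhSS=2 NNgghhSs=4 NNgghhss=2 NnGGHHSS=2 NnGGHHSs=4 NnGGHHss=2 NnGGHhSS=4 NnGGHhSs=8 NnGGHhss=4 NnGGhhSS=2 NnGGhhSs=4 NnGGhhss=2 NnGgHHSS=4 NnGgHHSs=8 NnGgHHss=4 NnGgHhSS=8 NnGgHhSs=16 NnGgHhss=8 NnGghhSS=4 NnGghhSs=8 NnGghhss=4 NnggHHSS=2 NnggHHSs=4 NnggHHss=2 NnggHhSS=4 NnggHhSs=8 NnggHhss=4 NngghhSS=2 NngghhSs=4 Nngghhss=2
NNGGhhSS hits 2/256; gcd=2; 2÷2/256÷2 = 1/128

P(NNGGhhSS) = 1/128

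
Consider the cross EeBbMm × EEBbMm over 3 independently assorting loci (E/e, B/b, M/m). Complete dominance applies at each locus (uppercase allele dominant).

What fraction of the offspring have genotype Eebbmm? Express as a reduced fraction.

P(Eebbmm) = 1/32

EeBbMm gametes: EBM×1, EBm×1, EbM×1, Ebm×1, eBM×1, eBm×1, ebM×1, ebm×1
EEBbMm gametes: EBM×2, EBm×2, EbM×2, Ebm×2
EeBbMm×EEBbMm grid (8·8=64): EEBBMM=2 EEBBMm=4 EEBBmm=2 EEBbMM=4 EEBbMm=8 EEBbmm=4 EEbbMM=2 EEbbMm=4 EEbbmm=2 EeBBMM=2 EeBBMm=4 EeBBmm=2 EeBbMM=4 EeBbMm=8 EeBbmm=4 EebbMM=2 EebbMm=4 Eebbmm=2
Eebbmm hits 2/64; gcd=2; 2÷2/64÷2 = 1/32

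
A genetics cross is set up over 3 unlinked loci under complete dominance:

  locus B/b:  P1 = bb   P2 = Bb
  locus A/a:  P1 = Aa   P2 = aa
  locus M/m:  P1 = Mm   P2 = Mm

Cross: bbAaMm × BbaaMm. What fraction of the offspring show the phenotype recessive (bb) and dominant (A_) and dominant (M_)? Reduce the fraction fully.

bbAaMm gametes: bAM×2, bAm×2, baM×2, bam×2
BbaaMm gametes: BaM×2, Bam×2, baM×2, bam×2
bbAaMm×BbaaMm grid (8·8=64): BbAaMM=4 BbAaMm=8 BbAamm=4 BbaaMM=4 BbaaMm=8 Bbaamm=4 bbAaMM=4 bbAaMm=8 bbAamm=4 bbaaMM=4 bbaaMm=8 bbaamm=4
bb A_ M_ hits 12/64; gcd=4; 12÷4/64÷4 = 3/16

P(bb A_ M_) = 3/16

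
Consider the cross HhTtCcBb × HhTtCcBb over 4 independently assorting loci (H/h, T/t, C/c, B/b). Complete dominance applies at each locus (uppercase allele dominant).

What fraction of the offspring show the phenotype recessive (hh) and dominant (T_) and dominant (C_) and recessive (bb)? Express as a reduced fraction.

P(hh T_ C_ bb) = 9/256

HhTtCcBb gametes: HTCB×1, HTCb×1, HTcB×1, HTcb×1, HtCB×1, HtCb×1, HtcB×1, Htcb×1, hTCB×1, hTCb×1, hTcB×1, hTcb×1, htCB×1, htCb×1, htcB×1, htcb×1
HhTtCcBb gametes: HTCB×1, HTCb×1, HTcB×1, HTcb×1, HtCB×1, HtCb×1, HtcB×1, Htcb×1, hTCB×1, hTCb×1, hTcB×1, hTcb×1, htCB×1, htCb×1, htcB×1, htcb×1
HhTtCcBb×HhTtCcBb grid (16·16=256): HHTTCCBB=1 HHTTCCBb=2 HHTTCCbb=1 HHTTCcBB=2 HHTTCcBb=4 HHTTCcbb=2 HHTTccBB=1 HHTTccBb=2 HHTTccbb=1 HHTtCCBB=2 HHTtCCBb=4 HHTtCCbb=2 HHTtCcBB=4 HHTtCcBb=8 HHTtCcbb=4 HHTtccBB=2 HHTtccBb=4 HHTtccbb=2 HHttCCBB=1 HHttCCBb=2 HHttCCbb=1 HHttCcBB=2 HHttCcBb=4 HHttCcbb=2 HHttccBB=1 HHttccBb=2 HHttccbb=1 HhTTCCBB=2 HhTTCCBb=4 HhTTCCbb=2 HhTTCcBB=4 HhTTCcBb=8 HhTTCcbb=4 HhTTccBB=2 HhTTccBb=4 HhTTccbb=2 HhTtCCBB=4 HhTtCCBb=8 HhTtCCbb=4 HhTtCcBB=8 HhTtCcBb=16 HhTtCcbb=8 HhTtccBB=4 HhTtccBb=8 HhTtccbb=4 HhttCCBB=2 HhttCCBb=4 HhttCCbb=2 HhttCcBB=4 HhttCcBb=8 HhttCcbb=4 HhttccBB=2 HhttccBb=4 Hhttccbb=2 hhTTCCBB=1 hhTTCCBb=2 hhTTCCbb=1 hhTTCcBB=2 hhTTCcBb=4 hhTTCcbb=2 hhTTccBB=1 hhTTccBb=2 hhTTccbb=1 hhTtCCBB=2 hhTtCCBb=4 hhTtCCbb=2 hhTtCcBB=4 hhTtCcBb=8 hhTtCcbb=4 hhTtccBB=2 hhTtccBb=4 hhTtccbb=2 hhttCCBB=1 hhttCCBb=2 hhttCCbb=1 hhttCcBB=2 hhttCcBb=4 hhttCcbb=2 hhttccBB=1 hhttccBb=2 hhttccbb=1
hh T_ C_ bb hits 9/256; gcd=1; 9÷1/256÷1 = 9/256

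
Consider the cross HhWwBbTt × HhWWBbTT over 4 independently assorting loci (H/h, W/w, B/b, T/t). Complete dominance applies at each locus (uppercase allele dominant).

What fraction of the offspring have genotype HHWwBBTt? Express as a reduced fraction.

P(HHWwBBTt) = 1/64

HhWwBbTt gametes: HWBT×1, HWBt×1, HWbT×1, HWbt×1, HwBT×1, HwBt×1, HwbT×1, Hwbt×1, hWBT×1, hWBt×1, hWbT×1, hWbt×1, hwBT×1, hwBt×1, hwbT×1, hwbt×1
HhWWBbTT gametes: HWBT×4, HWbT×4, hWBT×4, hWbT×4
HhWwBbTt×HhWWBbTT grid (16·16=256): HHWWBBTT=4 HHWWBBTt=4 HHWWBbTT=8 HHWWBbTt=8 HHWWbbTT=4 HHWWbbTt=4 HHWwBBTT=4 HHWwBBTt=4 HHWwBbTT=8 HHWwBbTt=8 HHWwbbTT=4 HHWwbbTt=4 HhWWBBTT=8 HhWWBBTt=8 HhWWBbTT=16 HhWWBbTt=16 HhWWbbTT=8 HhWWbbTt=8 HhWwBBTT=8 HhWwBBTt=8 HhWwBbTT=16 HhWwBbTt=16 HhWwbbTT=8 HhWwbbTt=8 hhWWBBTT=4 hhWWBBTt=4 hhWWBbTT=8 hhWWBbTt=8 hhWWbbTT=4 hhWWbbTt=4 hhWwBBTT=4 hhWwBBTt=4 hhWwBbTT=8 hhWwBbTt=8 hhWwbbTT=4 hhWwbbTt=4
HHWwBBTt hits 4/256; gcd=4; 4÷4/256÷4 = 1/64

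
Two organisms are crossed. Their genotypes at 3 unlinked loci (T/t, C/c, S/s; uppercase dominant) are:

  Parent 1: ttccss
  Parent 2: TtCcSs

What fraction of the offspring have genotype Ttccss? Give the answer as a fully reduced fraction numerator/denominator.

P(Ttccss) = 1/8

ttccss gametes: tcs×8
TtCcSs gametes: TCS×1, TCs×1, TcS×1, Tcs×1, tCS×1, tCs×1, tcS×1, tcs×1
ttccss×TtCcSs grid (8·8=64): TtCcSs=8 TtCcss=8 TtccSs=8 Ttccss=8 ttCcSs=8 ttCcss=8 ttccSs=8 ttccss=8
Ttccss hits 8/64; gcd=8; 8÷8/64÷8 = 1/8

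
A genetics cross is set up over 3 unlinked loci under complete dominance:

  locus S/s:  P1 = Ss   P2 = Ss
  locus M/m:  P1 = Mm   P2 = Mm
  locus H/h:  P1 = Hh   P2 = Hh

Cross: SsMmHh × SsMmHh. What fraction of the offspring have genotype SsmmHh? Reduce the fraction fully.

SsMmHh gametes: SMH×1, SMh×1, SmH×1, Smh×1, sMH×1, sMh×1, smH×1, smh×1
SsMmHh gametes: SMH×1, SMh×1, SmH×1, Smh×1, sMH×1, sMh×1, smH×1, smh×1
SsMmHh×SsMmHh grid (8·8=64): SSMMHH=1 SSMMHh=2 SSMMhh=1 SSMmHH=2 SSMmHh=4 SSMmhh=2 SSmmHH=1 SSmmHh=2 SSmmhh=1 SsMMHH=2 SsMMHh=4 SsMMhh=2 SsMmHH=4 SsMmHh=8 SsMmhh=4 SsmmHH=2 SsmmHh=4 Ssmmhh=2 ssMMHH=1 ssMMHh=2 ssMMhh=1 ssMmHH=2 ssMmHh=4 ssMmhh=2 ssmmHH=1 ssmmHh=2 ssmmhh=1
SsmmHh hits 4/64; gcd=4; 4÷4/64÷4 = 1/16

P(SsmmHh) = 1/16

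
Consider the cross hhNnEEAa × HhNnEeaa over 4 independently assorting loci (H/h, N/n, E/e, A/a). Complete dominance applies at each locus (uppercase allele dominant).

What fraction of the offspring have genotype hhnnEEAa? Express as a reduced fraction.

hhNnEEAa gametes: hNEA×4, hNEa×4, hnEA×4, hnEa×4
HhNnEeaa gametes: HNEa×2, HNea×2, HnEa×2, Hnea×2, hNEa×2, hNea×2, hnEa×2, hnea×2
hhNnEEAa×HhNnEeaa grid (16·16=256): HhNNEEAa=8 HhNNEEaa=8 HhNNEeAa=8 HhNNEeaa=8 HhNnEEAa=16 HhNnEEaa=16 HhNnEeAa=16 HhNnEeaa=16 HhnnEEAa=8 HhnnEEaa=8 HhnnEeAa=8 HhnnEeaa=8 hhNNEEAa=8 hhNNEEaa=8 hhNNEeAa=8 hhNNEeaa=8 hhNnEEAa=16 hhNnEEaa=16 hhNnEeAa=16 hhNnEeaa=16 hhnnEEAa=8 hhnnEEaa=8 hhnnEeAa=8 hhnnEeaa=8
hhnnEEAa hits 8/256; gcd=8; 8÷8/256÷8 = 1/32

P(hhnnEEAa) = 1/32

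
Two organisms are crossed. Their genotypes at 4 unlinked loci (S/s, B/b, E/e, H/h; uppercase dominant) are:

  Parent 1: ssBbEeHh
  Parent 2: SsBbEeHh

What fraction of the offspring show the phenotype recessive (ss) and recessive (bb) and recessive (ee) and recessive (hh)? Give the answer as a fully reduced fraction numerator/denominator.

ssBbEeHh gametes: sBEH×2, sBEh×2, sBeH×2, sBeh×2, sbEH×2, sbEh×2, sbeH×2, sbeh×2
SsBbEeHh gametes: SBEH×1, SBEh×1, SBeH×1, SBeh×1, SbEH×1, SbEh×1, SbeH×1, Sbeh×1, sBEH×1, sBEh×1, sBeH×1, sBeh×1, sbEH×1, sbEh×1, sbeH×1, sbeh×1
ssBbEeHh×SsBbEeHh grid (16·16=256): SsBBEEHH=2 SsBBEEHh=4 SsBBEEhh=2 SsBBEeHH=4 SsBBEeHh=8 SsBBEehh=4 SsBBeeHH=2 SsBBeeHh=4 SsBBeehh=2 SsBbEEHH=4 SsBbEEHh=8 SsBbEEhh=4 SsBbEeHH=8 SsBbEeHh=16 SsBbEehh=8 SsBbeeHH=4 SsBbeeHh=8 SsBbeehh=4 SsbbEEHH=2 SsbbEEHh=4 SsbbEEhh=2 SsbbEeHH=4 SsbbEeHh=8 SsbbEehh=4 SsbbeeHH=2 SsbbeeHh=4 Ssbbeehh=2 ssBBEEHH=2 ssBBEEHh=4 ssBBEEhh=2 ssBBEeHH=4 ssBBEeHh=8 ssBBEehh=4 ssBBeeHH=2 ssBBeeHh=4 ssBBeehh=2 ssBbEEHH=4 ssBbEEHh=8 ssBbEEhh=4 ssBbEeHH=8 ssBbEeHh=16 ssBbEehh=8 ssBbeeHH=4 ssBbeeHh=8 ssBbeehh=4 ssbbEEHH=2 ssbbEEHh=4 ssbbEEhh=2 ssbbEeHH=4 ssbbEeHh=8 ssbbEehh=4 ssbbeeHH=2 ssbbeeHh=4 ssbbeehh=2
ss bb ee hh hits 2/256; gcd=2; 2÷2/256÷2 = 1/128

P(ss bb ee hh) = 1/128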